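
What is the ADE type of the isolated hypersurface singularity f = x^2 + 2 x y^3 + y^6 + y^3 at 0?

A_2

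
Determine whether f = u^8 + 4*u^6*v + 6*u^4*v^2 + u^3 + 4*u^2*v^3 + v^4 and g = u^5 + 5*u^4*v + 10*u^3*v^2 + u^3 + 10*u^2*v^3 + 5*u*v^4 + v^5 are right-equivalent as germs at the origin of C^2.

No.

The Hessian of f at 0 is [[0, 0], [0, 0]] with rank 0, so corank 2. A Groebner basis of the Jacobian ideal J(f) in C{u,v} is {v^3, u^2}; counting standard monomials gives mu = 6. Corank 2; j^3 = u^3 is a perfect cube, so E-series; the 4-jet and mu = 6 give E_6. The Hessian of g at 0 is [[0, 0], [0, 0]] with rank 0, so corank 2. A Groebner basis of the Jacobian ideal J(g) in C{u,v} is {v^5, u*v^3 + v^4/4, u^2}; counting standard monomials gives mu = 8. Corank 2; j^3 = u^3 is a perfect cube, so E-series; the 5-jet and mu = 8 give E_8. f is E_6 but g is E_8, hence not right-equivalent.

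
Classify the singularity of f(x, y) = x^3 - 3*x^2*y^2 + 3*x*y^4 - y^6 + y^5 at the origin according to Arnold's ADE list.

E_{8}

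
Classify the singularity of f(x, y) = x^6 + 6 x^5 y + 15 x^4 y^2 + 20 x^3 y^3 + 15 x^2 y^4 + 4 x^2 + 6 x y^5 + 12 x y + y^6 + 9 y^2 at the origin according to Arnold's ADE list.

A_{5}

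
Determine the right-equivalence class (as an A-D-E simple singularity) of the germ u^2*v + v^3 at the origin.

D_{4}

The Hessian of f at 0 has rank 0. Corank 2; j^3 = v*(u^2 + v^2) splits into three distinct lines over C (the quadratic factor has nonzero discriminant), so D_4.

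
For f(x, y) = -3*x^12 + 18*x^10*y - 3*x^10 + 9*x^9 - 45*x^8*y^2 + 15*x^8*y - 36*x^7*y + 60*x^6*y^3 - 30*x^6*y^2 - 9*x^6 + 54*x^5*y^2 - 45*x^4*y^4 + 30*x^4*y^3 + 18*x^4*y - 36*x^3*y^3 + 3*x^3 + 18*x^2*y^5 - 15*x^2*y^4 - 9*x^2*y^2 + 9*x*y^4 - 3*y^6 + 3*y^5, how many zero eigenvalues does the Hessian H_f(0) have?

Hessian at 0 has rank 0.

2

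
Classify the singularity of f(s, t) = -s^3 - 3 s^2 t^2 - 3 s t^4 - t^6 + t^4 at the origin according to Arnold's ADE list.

The Hessian of f at 0 is [[0, 0], [0, 0]] with rank 0, so corank 2. A Groebner basis of the Jacobian ideal J(f) in C{s,t} is {s^3, s^2*t, s^2/2 + s*t^2, t^3}; counting standard monomials gives mu = 6. Corank 2; j^3 = -s^3 is a perfect cube, so E-series; the 4-jet and mu = 6 give E_6.

E_6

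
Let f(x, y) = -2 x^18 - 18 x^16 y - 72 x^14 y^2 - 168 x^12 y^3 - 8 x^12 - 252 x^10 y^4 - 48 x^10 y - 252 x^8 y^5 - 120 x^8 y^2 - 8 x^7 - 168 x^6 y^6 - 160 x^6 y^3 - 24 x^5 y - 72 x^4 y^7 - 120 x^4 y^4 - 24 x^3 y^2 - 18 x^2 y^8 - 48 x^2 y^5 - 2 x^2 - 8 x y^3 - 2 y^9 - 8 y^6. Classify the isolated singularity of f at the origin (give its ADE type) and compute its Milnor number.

Type A_8, Milnor number mu = 8.

The Hessian of f at 0 has rank 1. Corank 1: A-series; mu = 8 gives A_8.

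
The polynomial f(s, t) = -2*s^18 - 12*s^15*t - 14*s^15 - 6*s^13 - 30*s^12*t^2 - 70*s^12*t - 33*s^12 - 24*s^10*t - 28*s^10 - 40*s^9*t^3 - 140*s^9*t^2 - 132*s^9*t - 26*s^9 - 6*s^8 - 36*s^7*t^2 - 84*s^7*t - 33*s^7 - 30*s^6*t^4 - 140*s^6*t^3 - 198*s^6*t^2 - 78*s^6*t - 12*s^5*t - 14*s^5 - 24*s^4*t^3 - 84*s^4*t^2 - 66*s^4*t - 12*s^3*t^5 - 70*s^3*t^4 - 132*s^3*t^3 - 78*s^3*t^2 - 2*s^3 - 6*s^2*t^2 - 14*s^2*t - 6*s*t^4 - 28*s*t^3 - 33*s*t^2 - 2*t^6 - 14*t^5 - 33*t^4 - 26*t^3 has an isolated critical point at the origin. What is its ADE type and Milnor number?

Type D_{4}, Milnor number mu = 4.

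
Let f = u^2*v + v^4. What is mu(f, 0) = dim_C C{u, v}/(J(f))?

The Hessian of f at 0 has rank 0. Corank 2; j^3 = u^2*v has shape L^2 M (L != M), so D-series; mu = 5 gives D_5.

5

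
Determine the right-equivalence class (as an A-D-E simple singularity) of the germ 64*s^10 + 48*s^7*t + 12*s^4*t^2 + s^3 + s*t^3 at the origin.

E_{7}

The Hessian of f at 0 is [[0, 0], [0, 0]] with rank 0, so corank 2. A Groebner basis of the Jacobian ideal J(f) in C{s,t} is {s^3, s*t^2, 3*s^2 + t^3}; counting standard monomials gives mu = 7. Corank 2; j^3 = s^3 is a perfect cube, so E-series; the 4-jet and mu = 7 give E_7.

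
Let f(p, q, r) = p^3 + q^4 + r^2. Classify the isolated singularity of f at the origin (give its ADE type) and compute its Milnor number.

Type E6, Milnor number mu = 6.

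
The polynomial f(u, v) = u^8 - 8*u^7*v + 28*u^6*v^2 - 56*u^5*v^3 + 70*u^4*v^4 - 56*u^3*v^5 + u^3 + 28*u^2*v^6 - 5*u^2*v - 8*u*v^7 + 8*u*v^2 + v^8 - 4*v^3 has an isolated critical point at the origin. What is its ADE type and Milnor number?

Type D_{9}, Milnor number mu = 9.

The Hessian of f at 0 has rank 0. Corank 2; j^3 = (u - 2*v)^2*(u - v) has shape L^2 M (L != M), so D-series; mu = 9 gives D_9.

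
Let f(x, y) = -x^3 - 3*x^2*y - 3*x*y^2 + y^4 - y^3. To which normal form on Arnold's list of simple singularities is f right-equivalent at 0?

E_{6}

The Hessian of f at 0 is [[0, 0], [0, 0]] with rank 0, so corank 2. A Groebner basis of the Jacobian ideal J(f) in C{x,y} is {y^3, x^2 + 2*x*y + y^2}; counting standard monomials gives mu = 6. Corank 2; j^3 = -(x + y)^3 is a perfect cube, so E-series; the 4-jet and mu = 6 give E_6.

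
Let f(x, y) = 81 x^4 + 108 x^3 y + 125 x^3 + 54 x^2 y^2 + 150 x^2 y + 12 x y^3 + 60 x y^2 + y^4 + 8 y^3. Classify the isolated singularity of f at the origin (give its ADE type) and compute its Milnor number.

The Hessian of f at 0 is [[0, 0], [0, 0]] with rank 0, so corank 2. A Groebner basis of the Jacobian ideal J(f) in C{x,y} is {y^4, x*y^2 + 17*y^3/45, x^2 + 4*x*y/5 + 4*y^2/25}; counting standard monomials gives mu = 6. Corank 2; j^3 = (5*x + 2*y)^3 is a perfect cube, so E-series; the 4-jet and mu = 6 give E_6.

Type E_6, Milnor number mu = 6.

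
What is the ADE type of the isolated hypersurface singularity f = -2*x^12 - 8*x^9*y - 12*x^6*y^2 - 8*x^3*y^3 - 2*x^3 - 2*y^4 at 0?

The Hessian of f at 0 has rank 0. Corank 2; j^3 = -2*x^3 is a perfect cube, so E-series; the 4-jet and mu = 6 give E_6.

E_6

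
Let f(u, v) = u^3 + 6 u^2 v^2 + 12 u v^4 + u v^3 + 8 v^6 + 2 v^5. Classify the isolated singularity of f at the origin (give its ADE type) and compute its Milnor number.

The Hessian of f at 0 has rank 0. Corank 2; j^3 = u^3 is a perfect cube, so E-series; the 4-jet and mu = 7 give E_7.

Type E_7, Milnor number mu = 7.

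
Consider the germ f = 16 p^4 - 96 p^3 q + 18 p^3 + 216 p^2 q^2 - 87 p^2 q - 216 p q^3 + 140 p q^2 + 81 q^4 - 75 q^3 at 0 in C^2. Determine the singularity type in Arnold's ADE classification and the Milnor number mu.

Type D_{5}, Milnor number mu = 5.

The Hessian of f at 0 has rank 0. Corank 2; j^3 = (2*p - 3*q)*(3*p - 5*q)^2 has shape L^2 M (L != M), so D-series; mu = 5 gives D_5.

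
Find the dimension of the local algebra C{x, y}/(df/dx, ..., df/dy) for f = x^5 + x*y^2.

6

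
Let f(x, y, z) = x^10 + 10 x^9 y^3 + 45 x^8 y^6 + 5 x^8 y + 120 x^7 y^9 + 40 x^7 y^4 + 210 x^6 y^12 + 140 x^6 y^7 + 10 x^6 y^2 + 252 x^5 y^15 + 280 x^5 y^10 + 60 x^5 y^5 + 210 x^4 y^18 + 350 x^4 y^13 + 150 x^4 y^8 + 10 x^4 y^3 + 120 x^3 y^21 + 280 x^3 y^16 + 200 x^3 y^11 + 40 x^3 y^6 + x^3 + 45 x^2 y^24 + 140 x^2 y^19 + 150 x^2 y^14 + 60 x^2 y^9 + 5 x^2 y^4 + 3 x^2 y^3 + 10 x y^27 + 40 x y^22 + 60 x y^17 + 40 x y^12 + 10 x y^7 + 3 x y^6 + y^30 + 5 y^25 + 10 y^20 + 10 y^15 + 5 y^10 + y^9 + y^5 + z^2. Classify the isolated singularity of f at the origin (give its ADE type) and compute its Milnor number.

Type E_8, Milnor number mu = 8.

The Hessian of f at 0 is [[0, 0, 0], [0, 0, 0], [0, 0, 2]] with rank 1, so corank 2. A Groebner basis of the Jacobian ideal J(f) in C{x,y,z} is {x^2/2 + x*y^3, y^4, x^3, x^2*y, z}; counting standard monomials gives mu = 8. Corank 2; j^3 = x^3 is a perfect cube, so E-series; the 5-jet and mu = 8 give E_8.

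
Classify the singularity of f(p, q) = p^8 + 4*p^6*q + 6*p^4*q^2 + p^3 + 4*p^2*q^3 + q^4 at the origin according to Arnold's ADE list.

E_6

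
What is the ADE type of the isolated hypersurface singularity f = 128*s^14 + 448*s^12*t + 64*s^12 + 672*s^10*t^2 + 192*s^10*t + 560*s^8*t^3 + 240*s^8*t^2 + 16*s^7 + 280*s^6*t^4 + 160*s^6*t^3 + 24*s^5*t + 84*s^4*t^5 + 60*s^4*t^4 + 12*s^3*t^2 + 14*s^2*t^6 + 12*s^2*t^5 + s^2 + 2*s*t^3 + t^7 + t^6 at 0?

A_6

The Hessian of f at 0 has rank 1. Corank 1: A-series; mu = 6 gives A_6.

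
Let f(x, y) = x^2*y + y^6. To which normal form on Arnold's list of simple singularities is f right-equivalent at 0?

The Hessian of f at 0 has rank 0. Corank 2; j^3 = x^2*y has shape L^2 M (L != M), so D-series; mu = 7 gives D_7.

D_7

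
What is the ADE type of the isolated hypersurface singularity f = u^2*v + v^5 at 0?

D_6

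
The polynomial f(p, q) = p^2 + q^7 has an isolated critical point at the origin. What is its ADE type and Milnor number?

Type A6, Milnor number mu = 6.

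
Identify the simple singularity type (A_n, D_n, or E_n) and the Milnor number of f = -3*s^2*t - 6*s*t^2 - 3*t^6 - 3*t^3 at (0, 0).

The Hessian of f at 0 has rank 0. Corank 2; j^3 = -3*t*(s + t)^2 has shape L^2 M (L != M), so D-series; mu = 7 gives D_7.

Type D7, Milnor number mu = 7.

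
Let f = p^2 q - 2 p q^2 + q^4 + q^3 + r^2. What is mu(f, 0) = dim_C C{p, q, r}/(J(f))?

5

The Hessian of f at 0 has rank 1. Corank 2; j^3 = q*(p - q)^2 has shape L^2 M (L != M), so D-series; mu = 5 gives D_5.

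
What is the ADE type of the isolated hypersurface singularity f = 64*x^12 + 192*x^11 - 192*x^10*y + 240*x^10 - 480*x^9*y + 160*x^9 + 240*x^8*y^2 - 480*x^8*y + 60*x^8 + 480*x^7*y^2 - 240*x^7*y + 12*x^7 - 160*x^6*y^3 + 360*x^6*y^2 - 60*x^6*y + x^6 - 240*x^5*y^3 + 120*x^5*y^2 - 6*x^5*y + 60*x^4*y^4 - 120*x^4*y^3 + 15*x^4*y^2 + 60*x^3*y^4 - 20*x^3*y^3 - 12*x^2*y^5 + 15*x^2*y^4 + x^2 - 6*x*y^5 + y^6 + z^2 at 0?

A_{5}

The Hessian of f at 0 is [[2, 0, 0], [0, 0, 0], [0, 0, 2]] with rank 2, so corank 1. A Groebner basis of the Jacobian ideal J(f) in C{x,y,z} is {y^5, x, z}; counting standard monomials gives mu = 5. Corank 1: A-series; mu = 5 gives A_5.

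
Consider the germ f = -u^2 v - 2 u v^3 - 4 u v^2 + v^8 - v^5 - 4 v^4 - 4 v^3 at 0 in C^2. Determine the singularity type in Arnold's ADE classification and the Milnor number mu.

Type D_{9}, Milnor number mu = 9.

The Hessian of f at 0 has rank 0. Corank 2; j^3 = -v*(u + 2*v)^2 has shape L^2 M (L != M), so D-series; mu = 9 gives D_9.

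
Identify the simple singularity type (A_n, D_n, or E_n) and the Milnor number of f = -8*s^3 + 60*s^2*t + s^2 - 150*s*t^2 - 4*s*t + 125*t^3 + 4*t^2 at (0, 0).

The Hessian of f at 0 has rank 1. Corank 1: A-series; mu = 2 gives A_2.

Type A_{2}, Milnor number mu = 2.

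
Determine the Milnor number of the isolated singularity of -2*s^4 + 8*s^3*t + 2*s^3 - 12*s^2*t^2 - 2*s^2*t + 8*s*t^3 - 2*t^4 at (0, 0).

5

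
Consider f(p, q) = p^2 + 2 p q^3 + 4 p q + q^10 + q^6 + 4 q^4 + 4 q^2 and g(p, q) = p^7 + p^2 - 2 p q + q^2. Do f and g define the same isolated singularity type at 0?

No.

The Hessian of f at 0 has rank 1. Corank 1: A-series; mu = 9 gives A_9. The Hessian of g at 0 has rank 1. Corank 1: A-series; mu = 6 gives A_6. f is A_9 but g is A_6, hence not right-equivalent.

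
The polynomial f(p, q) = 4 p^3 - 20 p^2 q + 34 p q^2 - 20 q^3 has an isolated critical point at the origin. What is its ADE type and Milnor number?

Type D4, Milnor number mu = 4.

The Hessian of f at 0 is [[0, 0], [0, 0]] with rank 0, so corank 2. A Groebner basis of the Jacobian ideal J(f) in C{p,q} is {q^3, p^2 - 11*q^2/2, p*q - 5*q^2/2}; counting standard monomials gives mu = 4. Corank 2; j^3 = 2*(p - 2*q)*(2*p^2 - 6*p*q + 5*q^2) splits into three distinct lines over C (the quadratic factor has nonzero discriminant), so D_4.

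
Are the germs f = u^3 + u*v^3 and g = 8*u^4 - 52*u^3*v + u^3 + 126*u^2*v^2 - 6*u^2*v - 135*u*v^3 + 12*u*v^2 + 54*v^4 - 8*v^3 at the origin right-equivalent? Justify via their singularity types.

The Hessian of f at 0 is [[0, 0], [0, 0]] with rank 0, so corank 2. A Groebner basis of the Jacobian ideal J(f) in C{u,v} is {u^3, u*v^2, 3*u^2 + v^3}; counting standard monomials gives mu = 7. Corank 2; j^3 = u^3 is a perfect cube, so E-series; the 4-jet and mu = 7 give E_7. The Hessian of g at 0 is [[0, 0], [0, 0]] with rank 0, so corank 2. A Groebner basis of the Jacobian ideal J(g) in C{u,v} is {3*u^2/4 - 3*u*v + v^4 + v^3/4 + 3*v^2, u^3 + 21*u^2/2 - 42*u*v - 9*v^3/2 + 42*v^2, u^2*v + 15*u^2/4 - 15*u*v - 11*v^3/4 + 15*v^2, u^2 + u*v^2 - 4*u*v - 5*v^3/3 + 4*v^2}; counting standard monomials gives mu = 7. Corank 2; j^3 = (u - 2*v)^3 is a perfect cube, so E-series; the 4-jet and mu = 7 give E_7. Both have type E_7, hence right-equivalent.

Yes.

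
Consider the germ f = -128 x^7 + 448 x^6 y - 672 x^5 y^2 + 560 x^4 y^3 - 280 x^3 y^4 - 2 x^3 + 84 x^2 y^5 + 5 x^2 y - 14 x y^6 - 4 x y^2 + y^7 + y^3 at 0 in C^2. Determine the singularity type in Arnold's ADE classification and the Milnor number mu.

Type D_{8}, Milnor number mu = 8.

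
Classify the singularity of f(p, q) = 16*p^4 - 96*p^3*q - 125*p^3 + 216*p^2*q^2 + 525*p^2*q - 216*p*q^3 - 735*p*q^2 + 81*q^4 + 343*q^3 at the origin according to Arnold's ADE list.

E_6

The Hessian of f at 0 has rank 0. Corank 2; j^3 = -(5*p - 7*q)^3 is a perfect cube, so E-series; the 4-jet and mu = 6 give E_6.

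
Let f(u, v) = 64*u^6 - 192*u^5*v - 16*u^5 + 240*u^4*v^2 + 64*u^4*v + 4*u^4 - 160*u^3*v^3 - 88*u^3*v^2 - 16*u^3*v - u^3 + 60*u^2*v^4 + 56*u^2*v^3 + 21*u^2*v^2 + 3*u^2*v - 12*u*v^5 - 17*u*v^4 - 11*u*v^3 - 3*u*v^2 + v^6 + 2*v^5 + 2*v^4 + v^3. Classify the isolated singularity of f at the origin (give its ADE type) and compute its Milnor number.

The Hessian of f at 0 has rank 0. Corank 2; j^3 = -(u - v)^3 is a perfect cube, so E-series; the 4-jet and mu = 7 give E_7.

Type E_{7}, Milnor number mu = 7.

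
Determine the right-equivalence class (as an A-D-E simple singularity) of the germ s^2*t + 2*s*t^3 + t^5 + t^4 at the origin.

The Hessian of f at 0 is [[0, 0], [0, 0]] with rank 0, so corank 2. A Groebner basis of the Jacobian ideal J(f) in C{s,t} is {s*t^2, s*t + t^3, s^2 - 4*s*t}; counting standard monomials gives mu = 5. Corank 2; j^3 = s^2*t has shape L^2 M (L != M), so D-series; mu = 5 gives D_5.

D_{5}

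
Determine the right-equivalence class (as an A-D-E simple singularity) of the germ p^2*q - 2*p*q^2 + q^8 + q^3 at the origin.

The Hessian of f at 0 has rank 0. Corank 2; j^3 = q*(p - q)^2 has shape L^2 M (L != M), so D-series; mu = 9 gives D_9.

D9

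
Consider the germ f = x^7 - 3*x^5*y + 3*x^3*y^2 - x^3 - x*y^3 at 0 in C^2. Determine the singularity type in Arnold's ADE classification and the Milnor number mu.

Type E7, Milnor number mu = 7.

The Hessian of f at 0 is [[0, 0], [0, 0]] with rank 0, so corank 2. A Groebner basis of the Jacobian ideal J(f) in C{x,y} is {x^3, x*y^2, 3*x^2 + y^3}; counting standard monomials gives mu = 7. Corank 2; j^3 = -x^3 is a perfect cube, so E-series; the 4-jet and mu = 7 give E_7.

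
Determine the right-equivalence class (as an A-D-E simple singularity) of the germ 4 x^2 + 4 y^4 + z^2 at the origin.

A_3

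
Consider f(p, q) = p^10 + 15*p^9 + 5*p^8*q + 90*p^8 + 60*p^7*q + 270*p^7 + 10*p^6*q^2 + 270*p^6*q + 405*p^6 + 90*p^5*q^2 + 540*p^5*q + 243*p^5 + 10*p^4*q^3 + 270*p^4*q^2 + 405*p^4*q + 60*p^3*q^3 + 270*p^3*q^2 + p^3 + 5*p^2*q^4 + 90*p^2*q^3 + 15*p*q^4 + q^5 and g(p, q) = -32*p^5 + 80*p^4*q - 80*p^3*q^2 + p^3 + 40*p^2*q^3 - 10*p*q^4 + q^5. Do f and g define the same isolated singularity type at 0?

The Hessian of f at 0 is [[0, 0], [0, 0]] with rank 0, so corank 2. A Groebner basis of the Jacobian ideal J(f) in C{p,q} is {q^5, p*q^3 + q^4/12, p^2}; counting standard monomials gives mu = 8. Corank 2; j^3 = p^3 is a perfect cube, so E-series; the 5-jet and mu = 8 give E_8. The Hessian of g at 0 is [[0, 0], [0, 0]] with rank 0, so corank 2. A Groebner basis of the Jacobian ideal J(g) in C{p,q} is {q^5, p*q^3 - q^4/8, p^2}; counting standard monomials gives mu = 8. Corank 2; j^3 = p^3 is a perfect cube, so E-series; the 5-jet and mu = 8 give E_8. Both have type E_8, hence right-equivalent.

Yes.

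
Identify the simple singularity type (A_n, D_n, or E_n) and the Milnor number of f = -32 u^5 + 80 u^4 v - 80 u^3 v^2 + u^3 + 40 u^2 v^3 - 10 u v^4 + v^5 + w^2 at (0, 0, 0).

The Hessian of f at 0 is [[0, 0, 0], [0, 0, 0], [0, 0, 2]] with rank 1, so corank 2. A Groebner basis of the Jacobian ideal J(f) in C{u,v,w} is {v^5, u*v^3 - v^4/8, u^2, w}; counting standard monomials gives mu = 8. Corank 2; j^3 = u^3 is a perfect cube, so E-series; the 5-jet and mu = 8 give E_8.

Type E_{8}, Milnor number mu = 8.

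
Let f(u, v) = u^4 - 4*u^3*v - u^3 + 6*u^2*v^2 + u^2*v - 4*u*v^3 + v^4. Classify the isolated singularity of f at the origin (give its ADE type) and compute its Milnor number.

Type D_{5}, Milnor number mu = 5.

The Hessian of f at 0 is [[0, 0], [0, 0]] with rank 0, so corank 2. A Groebner basis of the Jacobian ideal J(f) in C{u,v} is {u*v^2, u*v/4 + v^3, u^2 - u*v}; counting standard monomials gives mu = 5. Corank 2; j^3 = -u^2*(u - v) has shape L^2 M (L != M), so D-series; mu = 5 gives D_5.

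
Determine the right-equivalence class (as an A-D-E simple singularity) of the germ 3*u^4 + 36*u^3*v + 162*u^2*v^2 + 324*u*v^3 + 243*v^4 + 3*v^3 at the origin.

E_6

The Hessian of f at 0 has rank 0. Corank 2; j^3 = 3*v^3 is a perfect cube, so E-series; the 4-jet and mu = 6 give E_6.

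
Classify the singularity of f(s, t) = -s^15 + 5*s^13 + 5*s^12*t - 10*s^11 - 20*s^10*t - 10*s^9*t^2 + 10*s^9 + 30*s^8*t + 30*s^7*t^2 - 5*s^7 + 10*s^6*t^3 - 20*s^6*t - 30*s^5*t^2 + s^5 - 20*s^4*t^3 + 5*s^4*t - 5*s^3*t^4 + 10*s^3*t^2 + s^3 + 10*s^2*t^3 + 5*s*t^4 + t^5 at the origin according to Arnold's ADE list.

E_8

The Hessian of f at 0 has rank 0. Corank 2; j^3 = s^3 is a perfect cube, so E-series; the 5-jet and mu = 8 give E_8.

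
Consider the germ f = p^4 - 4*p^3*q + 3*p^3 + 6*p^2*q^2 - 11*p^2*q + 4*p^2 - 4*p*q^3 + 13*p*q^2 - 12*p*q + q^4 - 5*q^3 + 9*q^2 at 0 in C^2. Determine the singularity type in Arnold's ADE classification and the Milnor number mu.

Type A2, Milnor number mu = 2.

The Hessian of f at 0 has rank 1. Corank 1: A-series; mu = 2 gives A_2.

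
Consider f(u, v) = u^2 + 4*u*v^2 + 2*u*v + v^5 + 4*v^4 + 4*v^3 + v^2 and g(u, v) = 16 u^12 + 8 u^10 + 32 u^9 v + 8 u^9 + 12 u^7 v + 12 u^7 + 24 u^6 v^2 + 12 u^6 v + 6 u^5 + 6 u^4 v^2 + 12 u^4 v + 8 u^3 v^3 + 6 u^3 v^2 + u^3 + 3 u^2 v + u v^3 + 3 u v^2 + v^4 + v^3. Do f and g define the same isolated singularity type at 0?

No.

The Hessian of f at 0 has rank 1. Corank 1: A-series; mu = 4 gives A_4. The Hessian of g at 0 has rank 0. Corank 2; j^3 = (u + v)^3 is a perfect cube, so E-series; the 4-jet and mu = 7 give E_7. f is A_4 but g is E_7, hence not right-equivalent.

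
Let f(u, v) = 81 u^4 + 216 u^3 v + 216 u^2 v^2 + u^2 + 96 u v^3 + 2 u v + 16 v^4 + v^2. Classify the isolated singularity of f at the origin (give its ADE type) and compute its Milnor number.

Type A_3, Milnor number mu = 3.

The Hessian of f at 0 has rank 1. Corank 1: A-series; mu = 3 gives A_3.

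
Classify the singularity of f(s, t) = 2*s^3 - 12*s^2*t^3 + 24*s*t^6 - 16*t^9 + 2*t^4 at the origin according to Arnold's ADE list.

E_6

The Hessian of f at 0 has rank 0. Corank 2; j^3 = 2*s^3 is a perfect cube, so E-series; the 4-jet and mu = 6 give E_6.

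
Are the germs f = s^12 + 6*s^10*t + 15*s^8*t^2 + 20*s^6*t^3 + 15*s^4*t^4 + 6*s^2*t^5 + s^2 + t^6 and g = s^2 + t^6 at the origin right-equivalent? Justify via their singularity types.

Yes.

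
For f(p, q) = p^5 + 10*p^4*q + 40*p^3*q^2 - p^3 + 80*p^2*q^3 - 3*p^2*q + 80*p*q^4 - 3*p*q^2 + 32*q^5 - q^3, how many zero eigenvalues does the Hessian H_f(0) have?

2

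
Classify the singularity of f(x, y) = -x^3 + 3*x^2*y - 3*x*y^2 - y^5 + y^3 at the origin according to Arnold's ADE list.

E_8

The Hessian of f at 0 has rank 0. Corank 2; j^3 = -(x - y)^3 is a perfect cube, so E-series; the 5-jet and mu = 8 give E_8.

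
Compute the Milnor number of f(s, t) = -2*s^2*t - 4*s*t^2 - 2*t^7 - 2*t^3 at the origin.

8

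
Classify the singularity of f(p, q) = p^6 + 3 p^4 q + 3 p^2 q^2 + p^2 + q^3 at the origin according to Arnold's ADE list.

A2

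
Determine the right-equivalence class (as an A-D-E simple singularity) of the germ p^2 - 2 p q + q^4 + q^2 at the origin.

A_3

The Hessian of f at 0 has rank 1. Corank 1: A-series; mu = 3 gives A_3.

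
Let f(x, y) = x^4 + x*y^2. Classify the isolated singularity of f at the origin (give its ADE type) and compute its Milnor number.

Type D_5, Milnor number mu = 5.

The Hessian of f at 0 has rank 0. Corank 2; j^3 = x*y^2 has shape L^2 M (L != M), so D-series; mu = 5 gives D_5.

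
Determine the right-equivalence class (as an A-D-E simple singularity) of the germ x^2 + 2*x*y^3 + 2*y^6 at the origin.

A5

The Hessian of f at 0 has rank 1. Corank 1: A-series; mu = 5 gives A_5.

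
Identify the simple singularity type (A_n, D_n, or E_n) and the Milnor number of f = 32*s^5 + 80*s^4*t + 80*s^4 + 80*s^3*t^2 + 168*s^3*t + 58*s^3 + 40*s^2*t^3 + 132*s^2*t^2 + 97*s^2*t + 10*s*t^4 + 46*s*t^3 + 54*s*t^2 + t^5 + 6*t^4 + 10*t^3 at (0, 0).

Type D_4, Milnor number mu = 4.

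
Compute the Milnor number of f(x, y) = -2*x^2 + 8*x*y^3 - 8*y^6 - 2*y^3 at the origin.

2

The Hessian of f at 0 is [[-4, 0], [0, 0]] with rank 1, so corank 1. A Groebner basis of the Jacobian ideal J(f) in C{x,y} is {y^2, x}; counting standard monomials gives mu = 2. Corank 1: A-series; mu = 2 gives A_2.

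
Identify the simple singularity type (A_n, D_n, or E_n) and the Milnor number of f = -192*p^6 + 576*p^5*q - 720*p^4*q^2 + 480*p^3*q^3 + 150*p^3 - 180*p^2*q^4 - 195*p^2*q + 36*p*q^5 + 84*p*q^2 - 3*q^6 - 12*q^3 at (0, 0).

The Hessian of f at 0 has rank 0. Corank 2; j^3 = 3*(2*p - q)*(5*p - 2*q)^2 has shape L^2 M (L != M), so D-series; mu = 7 gives D_7.

Type D_7, Milnor number mu = 7.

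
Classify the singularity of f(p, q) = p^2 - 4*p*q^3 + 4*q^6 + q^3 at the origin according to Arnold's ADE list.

The Hessian of f at 0 has rank 1. Corank 1: A-series; mu = 2 gives A_2.

A_{2}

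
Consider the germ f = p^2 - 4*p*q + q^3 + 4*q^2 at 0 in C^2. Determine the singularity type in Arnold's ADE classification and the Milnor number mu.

The Hessian of f at 0 has rank 1. Corank 1: A-series; mu = 2 gives A_2.

Type A_{2}, Milnor number mu = 2.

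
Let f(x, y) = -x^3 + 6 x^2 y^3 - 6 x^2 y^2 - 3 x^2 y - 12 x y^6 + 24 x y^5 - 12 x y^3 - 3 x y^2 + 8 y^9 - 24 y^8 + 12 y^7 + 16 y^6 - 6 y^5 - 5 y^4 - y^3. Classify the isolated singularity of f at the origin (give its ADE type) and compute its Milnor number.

Type E6, Milnor number mu = 6.

The Hessian of f at 0 has rank 0. Corank 2; j^3 = -(x + y)^3 is a perfect cube, so E-series; the 4-jet and mu = 6 give E_6.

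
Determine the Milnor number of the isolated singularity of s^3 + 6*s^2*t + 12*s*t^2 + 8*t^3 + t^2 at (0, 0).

2

The Hessian of f at 0 is [[0, 0], [0, 2]] with rank 1, so corank 1. A Groebner basis of the Jacobian ideal J(f) in C{s,t} is {s^2, t}; counting standard monomials gives mu = 2. Corank 1: A-series; mu = 2 gives A_2.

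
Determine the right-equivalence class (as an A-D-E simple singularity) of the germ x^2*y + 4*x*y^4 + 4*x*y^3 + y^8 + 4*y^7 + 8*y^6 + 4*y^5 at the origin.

D9

The Hessian of f at 0 is [[0, 0], [0, 0]] with rank 0, so corank 2. A Groebner basis of the Jacobian ideal J(f) in C{x,y} is {x^2*y^2 - 4*x^2*y/5 + 3*x^2/5 + 4*x*y^2/5 + 2*x*y/5 + 4*y^3/5, x^2*y/5 + x^2/10 + x*y^3 - x*y^2/5 + 2*x*y/5 + 4*y^3/5, x*y/2 + y^4 + y^3, x^3 + 2*x^2*y - 2*x^2 - 4*x*y^2}; counting standard monomials gives mu = 9. Corank 2; j^3 = x^2*y has shape L^2 M (L != M), so D-series; mu = 9 gives D_9.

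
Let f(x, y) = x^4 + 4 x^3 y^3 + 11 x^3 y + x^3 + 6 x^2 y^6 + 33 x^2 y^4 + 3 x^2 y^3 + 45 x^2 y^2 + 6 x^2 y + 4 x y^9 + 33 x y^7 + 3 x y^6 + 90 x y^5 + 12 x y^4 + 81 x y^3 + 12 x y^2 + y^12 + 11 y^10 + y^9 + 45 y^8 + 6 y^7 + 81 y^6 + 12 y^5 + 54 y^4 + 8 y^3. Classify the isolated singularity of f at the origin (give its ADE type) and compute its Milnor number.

Type E7, Milnor number mu = 7.

The Hessian of f at 0 has rank 0. Corank 2; j^3 = (x + 2*y)^3 is a perfect cube, so E-series; the 4-jet and mu = 7 give E_7.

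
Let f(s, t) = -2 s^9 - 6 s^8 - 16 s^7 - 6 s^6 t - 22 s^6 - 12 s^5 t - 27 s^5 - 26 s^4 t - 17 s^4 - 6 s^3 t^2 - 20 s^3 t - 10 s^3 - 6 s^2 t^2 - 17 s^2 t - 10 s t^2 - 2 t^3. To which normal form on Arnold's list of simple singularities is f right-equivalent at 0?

The Hessian of f at 0 has rank 0. Corank 2; j^3 = -(2*s + t)*(5*s^2 + 6*s*t + 2*t^2) splits into three distinct lines over C (the quadratic factor has nonzero discriminant), so D_4.

D_4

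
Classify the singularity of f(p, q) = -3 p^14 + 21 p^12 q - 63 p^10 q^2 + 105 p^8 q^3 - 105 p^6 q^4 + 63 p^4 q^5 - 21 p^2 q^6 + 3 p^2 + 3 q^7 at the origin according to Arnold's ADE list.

The Hessian of f at 0 has rank 1. Corank 1: A-series; mu = 6 gives A_6.

A_6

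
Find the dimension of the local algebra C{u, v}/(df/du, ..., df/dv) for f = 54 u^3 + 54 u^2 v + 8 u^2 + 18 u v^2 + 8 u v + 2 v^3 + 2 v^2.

The Hessian of f at 0 is [[16, 8], [8, 4]] with rank 1, so corank 1. A Groebner basis of the Jacobian ideal J(f) in C{u,v} is {v^2, u + v/2}; counting standard monomials gives mu = 2. Corank 1: A-series; mu = 2 gives A_2.

2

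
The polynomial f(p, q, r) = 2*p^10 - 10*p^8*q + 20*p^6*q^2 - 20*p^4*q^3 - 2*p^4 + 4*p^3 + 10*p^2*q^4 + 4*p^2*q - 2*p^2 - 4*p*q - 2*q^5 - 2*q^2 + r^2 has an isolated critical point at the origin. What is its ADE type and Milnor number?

Type A4, Milnor number mu = 4.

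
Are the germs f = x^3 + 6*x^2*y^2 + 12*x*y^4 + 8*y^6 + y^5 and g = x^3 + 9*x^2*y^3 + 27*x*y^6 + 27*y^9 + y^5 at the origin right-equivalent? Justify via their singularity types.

Yes.

The Hessian of f at 0 has rank 0. Corank 2; j^3 = x^3 is a perfect cube, so E-series; the 5-jet and mu = 8 give E_8. The Hessian of g at 0 has rank 0. Corank 2; j^3 = x^3 is a perfect cube, so E-series; the 5-jet and mu = 8 give E_8. Both have type E_8, hence right-equivalent.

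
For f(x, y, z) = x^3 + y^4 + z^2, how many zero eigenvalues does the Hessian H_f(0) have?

The Hessian at 0 is [[0, 0, 0], [0, 0, 0], [0, 0, 2]] of rank 1; hence corank 2.

2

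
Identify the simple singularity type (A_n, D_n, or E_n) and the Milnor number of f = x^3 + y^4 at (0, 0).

The Hessian of f at 0 is [[0, 0], [0, 0]] with rank 0, so corank 2. A Groebner basis of the Jacobian ideal J(f) in C{x,y} is {y^3, x^2}; counting standard monomials gives mu = 6. Corank 2; j^3 = x^3 is a perfect cube, so E-series; the 4-jet and mu = 6 give E_6.

Type E6, Milnor number mu = 6.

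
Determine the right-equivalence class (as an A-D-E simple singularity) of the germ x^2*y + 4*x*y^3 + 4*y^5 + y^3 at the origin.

D4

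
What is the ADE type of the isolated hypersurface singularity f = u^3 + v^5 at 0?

E8

The Hessian of f at 0 is [[0, 0], [0, 0]] with rank 0, so corank 2. A Groebner basis of the Jacobian ideal J(f) in C{u,v} is {v^4, u^2}; counting standard monomials gives mu = 8. Corank 2; j^3 = u^3 is a perfect cube, so E-series; the 5-jet and mu = 8 give E_8.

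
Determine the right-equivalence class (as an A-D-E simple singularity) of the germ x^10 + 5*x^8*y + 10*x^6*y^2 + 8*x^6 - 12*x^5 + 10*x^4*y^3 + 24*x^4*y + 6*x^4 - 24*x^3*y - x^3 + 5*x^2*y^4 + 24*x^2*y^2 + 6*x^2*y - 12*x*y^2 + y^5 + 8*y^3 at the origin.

The Hessian of f at 0 has rank 0. Corank 2; j^3 = -(x - 2*y)^3 is a perfect cube, so E-series; the 5-jet and mu = 8 give E_8.

E_{8}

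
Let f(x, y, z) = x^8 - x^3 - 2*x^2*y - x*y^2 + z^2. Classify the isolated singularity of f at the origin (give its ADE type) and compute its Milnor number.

Type D_{9}, Milnor number mu = 9.

The Hessian of f at 0 is [[0, 0, 0], [0, 0, 0], [0, 0, 2]] with rank 1, so corank 2. A Groebner basis of the Jacobian ideal J(f) in C{x,y,z} is {x*y/8 + y^7 + y^2/8, x*y^2 + y^3, x^2 + x*y, z}; counting standard monomials gives mu = 9. Corank 2; j^3 = -x*(x + y)^2 has shape L^2 M (L != M), so D-series; mu = 9 gives D_9.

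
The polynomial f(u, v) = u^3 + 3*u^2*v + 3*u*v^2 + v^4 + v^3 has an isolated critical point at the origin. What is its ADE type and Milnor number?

The Hessian of f at 0 has rank 0. Corank 2; j^3 = (u + v)^3 is a perfect cube, so E-series; the 4-jet and mu = 6 give E_6.

Type E_6, Milnor number mu = 6.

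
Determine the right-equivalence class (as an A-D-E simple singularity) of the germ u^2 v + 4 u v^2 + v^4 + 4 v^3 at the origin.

D5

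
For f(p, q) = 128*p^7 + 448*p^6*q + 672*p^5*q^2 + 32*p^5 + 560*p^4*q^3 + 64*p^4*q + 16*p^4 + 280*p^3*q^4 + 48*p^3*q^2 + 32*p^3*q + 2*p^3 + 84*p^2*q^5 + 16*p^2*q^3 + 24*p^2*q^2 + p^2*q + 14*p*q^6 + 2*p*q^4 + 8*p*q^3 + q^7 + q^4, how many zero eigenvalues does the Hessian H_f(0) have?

Hessian at 0 has rank 0.

2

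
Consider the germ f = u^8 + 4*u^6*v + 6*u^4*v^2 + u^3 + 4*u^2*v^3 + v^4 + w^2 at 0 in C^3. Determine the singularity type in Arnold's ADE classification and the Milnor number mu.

The Hessian of f at 0 has rank 1. Corank 2; j^3 = u^3 is a perfect cube, so E-series; the 4-jet and mu = 6 give E_6.

Type E6, Milnor number mu = 6.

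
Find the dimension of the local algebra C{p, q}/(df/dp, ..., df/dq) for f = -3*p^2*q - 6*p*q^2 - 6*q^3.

The Hessian of f at 0 is [[0, 0], [0, 0]] with rank 0, so corank 2. A Groebner basis of the Jacobian ideal J(f) in C{p,q} is {q^3, p^2 + 2*q^2, p*q + q^2}; counting standard monomials gives mu = 4. Corank 2; j^3 = -3*q*(p^2 + 2*p*q + 2*q^2) splits into three distinct lines over C (the quadratic factor has nonzero discriminant), so D_4.

4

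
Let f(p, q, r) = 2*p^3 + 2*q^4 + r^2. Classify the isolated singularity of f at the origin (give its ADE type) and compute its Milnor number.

Type E6, Milnor number mu = 6.

The Hessian of f at 0 is [[0, 0, 0], [0, 0, 0], [0, 0, 2]] with rank 1, so corank 2. A Groebner basis of the Jacobian ideal J(f) in C{p,q,r} is {q^3, p^2, r}; counting standard monomials gives mu = 6. Corank 2; j^3 = 2*p^3 is a perfect cube, so E-series; the 4-jet and mu = 6 give E_6.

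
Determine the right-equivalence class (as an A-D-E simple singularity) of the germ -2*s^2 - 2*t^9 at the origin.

A8

The Hessian of f at 0 has rank 1. Corank 1: A-series; mu = 8 gives A_8.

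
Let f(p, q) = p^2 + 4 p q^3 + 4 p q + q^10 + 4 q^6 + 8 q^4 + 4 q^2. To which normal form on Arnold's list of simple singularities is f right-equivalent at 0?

The Hessian of f at 0 is [[2, 4], [4, 8]] with rank 1, so corank 1. A Groebner basis of the Jacobian ideal J(f) in C{p,q} is {p^3 + 6*p^2*q + 12*p*q^2 - 4*p - 8*q, p/2 + q^3 + q}; counting standard monomials gives mu = 9. Corank 1: A-series; mu = 9 gives A_9.

A_9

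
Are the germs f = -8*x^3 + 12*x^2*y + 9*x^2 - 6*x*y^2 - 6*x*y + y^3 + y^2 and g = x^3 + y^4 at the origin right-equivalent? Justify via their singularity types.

No.

The Hessian of f at 0 is [[18, -6], [-6, 2]] with rank 1, so corank 1. A Groebner basis of the Jacobian ideal J(f) in C{x,y} is {y^2, x - y/3}; counting standard monomials gives mu = 2. Corank 1: A-series; mu = 2 gives A_2. The Hessian of g at 0 is [[0, 0], [0, 0]] with rank 0, so corank 2. A Groebner basis of the Jacobian ideal J(g) in C{x,y} is {y^3, x^2}; counting standard monomials gives mu = 6. Corank 2; j^3 = x^3 is a perfect cube, so E-series; the 4-jet and mu = 6 give E_6. f is A_2 but g is E_6, hence not right-equivalent.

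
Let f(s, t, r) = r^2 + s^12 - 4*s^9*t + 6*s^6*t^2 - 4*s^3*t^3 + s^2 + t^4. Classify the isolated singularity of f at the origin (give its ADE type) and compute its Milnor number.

The Hessian of f at 0 is [[2, 0, 0], [0, 0, 0], [0, 0, 2]] with rank 2, so corank 1. A Groebner basis of the Jacobian ideal J(f) in C{s,t,r} is {t^3, s, r}; counting standard monomials gives mu = 3. Corank 1: A-series; mu = 3 gives A_3.

Type A_{3}, Milnor number mu = 3.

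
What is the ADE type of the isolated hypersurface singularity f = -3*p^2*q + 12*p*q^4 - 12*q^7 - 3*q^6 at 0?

D_{7}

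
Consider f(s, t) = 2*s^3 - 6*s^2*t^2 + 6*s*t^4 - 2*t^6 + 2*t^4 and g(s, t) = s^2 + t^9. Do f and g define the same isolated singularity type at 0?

The Hessian of f at 0 is [[0, 0], [0, 0]] with rank 0, so corank 2. A Groebner basis of the Jacobian ideal J(f) in C{s,t} is {s^3, s^2*t, -s^2/2 + s*t^2, t^3}; counting standard monomials gives mu = 6. Corank 2; j^3 = 2*s^3 is a perfect cube, so E-series; the 4-jet and mu = 6 give E_6. The Hessian of g at 0 is [[2, 0], [0, 0]] with rank 1, so corank 1. A Groebner basis of the Jacobian ideal J(g) in C{s,t} is {t^8, s}; counting standard monomials gives mu = 8. Corank 1: A-series; mu = 8 gives A_8. f is E_6 but g is A_8, hence not right-equivalent.

No.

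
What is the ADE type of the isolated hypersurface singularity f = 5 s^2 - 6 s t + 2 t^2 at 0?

A1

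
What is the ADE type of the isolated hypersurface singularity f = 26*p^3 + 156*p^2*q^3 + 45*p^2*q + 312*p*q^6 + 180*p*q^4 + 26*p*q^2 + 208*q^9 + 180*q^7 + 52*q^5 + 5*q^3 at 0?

D_{4}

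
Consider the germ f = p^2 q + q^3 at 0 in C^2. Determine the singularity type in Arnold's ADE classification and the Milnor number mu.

Type D_{4}, Milnor number mu = 4.

The Hessian of f at 0 has rank 0. Corank 2; j^3 = q*(p^2 + q^2) splits into three distinct lines over C (the quadratic factor has nonzero discriminant), so D_4.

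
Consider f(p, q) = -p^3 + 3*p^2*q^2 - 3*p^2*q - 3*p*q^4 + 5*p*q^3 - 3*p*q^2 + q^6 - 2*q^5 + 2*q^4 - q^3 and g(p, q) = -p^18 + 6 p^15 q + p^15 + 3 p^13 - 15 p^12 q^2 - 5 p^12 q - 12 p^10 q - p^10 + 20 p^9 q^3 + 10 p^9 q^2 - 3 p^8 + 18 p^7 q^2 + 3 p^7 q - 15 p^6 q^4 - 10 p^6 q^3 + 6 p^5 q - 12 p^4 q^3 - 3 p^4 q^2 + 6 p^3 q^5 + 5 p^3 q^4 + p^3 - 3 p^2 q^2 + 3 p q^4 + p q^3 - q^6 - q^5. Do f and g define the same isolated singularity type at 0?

Yes.

The Hessian of f at 0 is [[0, 0], [0, 0]] with rank 0, so corank 2. A Groebner basis of the Jacobian ideal J(f) in C{p,q} is {-p^2 - 2*p*q + q^4 - q^3/3 - q^2, p^3 - 4*p^2 - 8*p*q - q^3/3 - 4*q^2, p^2*q + 7*p^2/3 + 14*p*q/3 - 2*q^3/9 + 7*q^2/3, -p^2 + p*q^2 - 2*p*q + 2*q^3/3 - q^2}; counting standard monomials gives mu = 7. Corank 2; j^3 = -(p + q)^3 is a perfect cube, so E-series; the 4-jet and mu = 7 give E_7. The Hessian of g at 0 is [[0, 0], [0, 0]] with rank 0, so corank 2. A Groebner basis of the Jacobian ideal J(g) in C{p,q} is {-p^2 + q^4 - q^3/3, p^3, p^2*q + p^2/3 + q^3/9, -p^2 + p*q^2 - q^3/3}; counting standard monomials gives mu = 7. Corank 2; j^3 = p^3 is a perfect cube, so E-series; the 4-jet and mu = 7 give E_7. Both have type E_7, hence right-equivalent.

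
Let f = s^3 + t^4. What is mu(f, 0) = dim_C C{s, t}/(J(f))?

6

The Hessian of f at 0 is [[0, 0], [0, 0]] with rank 0, so corank 2. A Groebner basis of the Jacobian ideal J(f) in C{s,t} is {t^3, s^2}; counting standard monomials gives mu = 6. Corank 2; j^3 = s^3 is a perfect cube, so E-series; the 4-jet and mu = 6 give E_6.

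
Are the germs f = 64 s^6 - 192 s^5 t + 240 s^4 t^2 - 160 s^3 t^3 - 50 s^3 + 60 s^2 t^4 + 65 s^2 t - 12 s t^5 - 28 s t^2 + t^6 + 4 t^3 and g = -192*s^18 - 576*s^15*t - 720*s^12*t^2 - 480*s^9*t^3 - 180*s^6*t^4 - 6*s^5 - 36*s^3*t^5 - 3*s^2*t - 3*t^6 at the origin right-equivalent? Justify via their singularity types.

The Hessian of f at 0 has rank 0. Corank 2; j^3 = -(2*s - t)*(5*s - 2*t)^2 has shape L^2 M (L != M), so D-series; mu = 7 gives D_7. The Hessian of g at 0 has rank 0. Corank 2; j^3 = -3*s^2*t has shape L^2 M (L != M), so D-series; mu = 7 gives D_7. Both have type D_7, hence right-equivalent.

Yes.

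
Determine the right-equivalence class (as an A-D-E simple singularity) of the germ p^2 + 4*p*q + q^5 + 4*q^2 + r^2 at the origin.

A_4

The Hessian of f at 0 is [[2, 4, 0], [4, 8, 0], [0, 0, 2]] with rank 2, so corank 1. A Groebner basis of the Jacobian ideal J(f) in C{p,q,r} is {q^4, p + 2*q, r}; counting standard monomials gives mu = 4. Corank 1: A-series; mu = 4 gives A_4.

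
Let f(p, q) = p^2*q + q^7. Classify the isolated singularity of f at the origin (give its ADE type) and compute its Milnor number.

The Hessian of f at 0 has rank 0. Corank 2; j^3 = p^2*q has shape L^2 M (L != M), so D-series; mu = 8 gives D_8.

Type D8, Milnor number mu = 8.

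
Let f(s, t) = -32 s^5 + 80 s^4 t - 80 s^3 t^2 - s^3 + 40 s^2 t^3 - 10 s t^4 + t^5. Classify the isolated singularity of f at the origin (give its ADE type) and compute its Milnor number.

Type E8, Milnor number mu = 8.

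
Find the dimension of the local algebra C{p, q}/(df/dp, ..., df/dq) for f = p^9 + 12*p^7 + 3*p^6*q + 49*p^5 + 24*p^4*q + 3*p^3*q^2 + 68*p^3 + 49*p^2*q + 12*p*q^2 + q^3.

4

The Hessian of f at 0 is [[0, 0], [0, 0]] with rank 0, so corank 2. A Groebner basis of the Jacobian ideal J(f) in C{p,q} is {q^3, p^2 - 3*q^2/47, p*q + 12*q^2/47}; counting standard monomials gives mu = 4. Corank 2; j^3 = (4*p + q)*(17*p^2 + 8*p*q + q^2) splits into three distinct lines over C (the quadratic factor has nonzero discriminant), so D_4.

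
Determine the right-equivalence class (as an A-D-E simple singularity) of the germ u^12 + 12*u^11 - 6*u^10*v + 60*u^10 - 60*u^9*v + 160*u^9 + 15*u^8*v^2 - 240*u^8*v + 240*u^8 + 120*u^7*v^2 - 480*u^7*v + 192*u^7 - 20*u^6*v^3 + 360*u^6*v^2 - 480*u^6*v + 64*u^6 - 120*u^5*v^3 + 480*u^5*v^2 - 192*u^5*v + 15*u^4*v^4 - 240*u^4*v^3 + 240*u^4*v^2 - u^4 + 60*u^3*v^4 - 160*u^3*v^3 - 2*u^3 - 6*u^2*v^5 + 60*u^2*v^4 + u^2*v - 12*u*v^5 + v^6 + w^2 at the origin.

The Hessian of f at 0 has rank 1. Corank 2; j^3 = -u^2*(2*u - v) has shape L^2 M (L != M), so D-series; mu = 7 gives D_7.

D_7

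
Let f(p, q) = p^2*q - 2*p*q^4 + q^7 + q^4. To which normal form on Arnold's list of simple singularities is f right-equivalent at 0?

D_{5}

The Hessian of f at 0 is [[0, 0], [0, 0]] with rank 0, so corank 2. A Groebner basis of the Jacobian ideal J(f) in C{p,q} is {p^3, p^2/4 + q^3, p*q}; counting standard monomials gives mu = 5. Corank 2; j^3 = p^2*q has shape L^2 M (L != M), so D-series; mu = 5 gives D_5.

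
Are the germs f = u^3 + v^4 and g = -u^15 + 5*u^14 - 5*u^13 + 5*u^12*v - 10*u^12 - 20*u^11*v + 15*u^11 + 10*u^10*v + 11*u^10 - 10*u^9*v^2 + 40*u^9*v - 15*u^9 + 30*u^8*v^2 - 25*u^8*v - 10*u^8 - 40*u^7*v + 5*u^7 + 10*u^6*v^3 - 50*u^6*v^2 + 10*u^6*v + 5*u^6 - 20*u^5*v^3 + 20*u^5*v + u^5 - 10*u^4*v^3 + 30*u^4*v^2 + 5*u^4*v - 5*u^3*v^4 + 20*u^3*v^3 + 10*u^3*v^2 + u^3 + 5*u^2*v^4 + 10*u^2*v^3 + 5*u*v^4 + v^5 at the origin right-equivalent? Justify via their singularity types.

No.

The Hessian of f at 0 has rank 0. Corank 2; j^3 = u^3 is a perfect cube, so E-series; the 4-jet and mu = 6 give E_6. The Hessian of g at 0 has rank 0. Corank 2; j^3 = u^3 is a perfect cube, so E-series; the 5-jet and mu = 8 give E_8. f is E_6 but g is E_8, hence not right-equivalent.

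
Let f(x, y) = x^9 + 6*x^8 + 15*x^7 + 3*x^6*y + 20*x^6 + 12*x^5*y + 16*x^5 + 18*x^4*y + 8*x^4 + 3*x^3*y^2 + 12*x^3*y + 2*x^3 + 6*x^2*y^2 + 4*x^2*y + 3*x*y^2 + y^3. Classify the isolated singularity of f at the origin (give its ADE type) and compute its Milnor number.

Type D_{4}, Milnor number mu = 4.

The Hessian of f at 0 has rank 0. Corank 2; j^3 = (x + y)*(2*x^2 + 2*x*y + y^2) splits into three distinct lines over C (the quadratic factor has nonzero discriminant), so D_4.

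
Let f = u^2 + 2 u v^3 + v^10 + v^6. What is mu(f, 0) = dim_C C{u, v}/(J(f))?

9

The Hessian of f at 0 is [[2, 0], [0, 0]] with rank 1, so corank 1. A Groebner basis of the Jacobian ideal J(f) in C{u,v} is {u^3, u + v^3}; counting standard monomials gives mu = 9. Corank 1: A-series; mu = 9 gives A_9.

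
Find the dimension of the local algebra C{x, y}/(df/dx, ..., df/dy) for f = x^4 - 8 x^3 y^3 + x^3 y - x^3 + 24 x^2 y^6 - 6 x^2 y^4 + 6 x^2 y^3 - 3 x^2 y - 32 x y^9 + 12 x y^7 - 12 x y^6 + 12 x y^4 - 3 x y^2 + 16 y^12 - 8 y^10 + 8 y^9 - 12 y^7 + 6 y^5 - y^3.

The Hessian of f at 0 is [[0, 0], [0, 0]] with rank 0, so corank 2. A Groebner basis of the Jacobian ideal J(f) in C{x,y} is {3*x^2 + 6*x*y + y^4 + y^3 + 3*y^2, x^3 - 3*x^2 - 6*x*y - 3*y^2, x^2*y + 3*x^2 + 6*x*y + 3*y^2, -2*x^2 + x*y^2 - 4*x*y + y^3/3 - 2*y^2}; counting standard monomials gives mu = 7. Corank 2; j^3 = -(x + y)^3 is a perfect cube, so E-series; the 4-jet and mu = 7 give E_7.

7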